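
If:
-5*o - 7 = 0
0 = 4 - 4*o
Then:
No Solution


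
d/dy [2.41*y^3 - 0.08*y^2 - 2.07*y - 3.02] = 7.23*y^2 - 0.16*y - 2.07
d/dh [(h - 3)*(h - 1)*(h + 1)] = 3*h^2 - 6*h - 1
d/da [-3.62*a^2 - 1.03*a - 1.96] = -7.24*a - 1.03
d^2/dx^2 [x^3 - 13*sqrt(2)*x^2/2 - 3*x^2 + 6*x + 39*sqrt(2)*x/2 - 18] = 6*x - 13*sqrt(2) - 6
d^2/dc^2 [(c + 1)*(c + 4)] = 2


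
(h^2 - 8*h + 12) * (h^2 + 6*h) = h^4 - 2*h^3 - 36*h^2 + 72*h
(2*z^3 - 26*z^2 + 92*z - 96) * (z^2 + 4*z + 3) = 2*z^5 - 18*z^4 - 6*z^3 + 194*z^2 - 108*z - 288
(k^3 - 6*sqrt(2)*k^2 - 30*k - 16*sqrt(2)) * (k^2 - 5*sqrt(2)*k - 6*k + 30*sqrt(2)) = k^5 - 11*sqrt(2)*k^4 - 6*k^4 + 30*k^3 + 66*sqrt(2)*k^3 - 180*k^2 + 134*sqrt(2)*k^2 - 804*sqrt(2)*k + 160*k - 960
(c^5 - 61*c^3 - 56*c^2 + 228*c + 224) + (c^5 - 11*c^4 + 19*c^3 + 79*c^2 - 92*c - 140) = 2*c^5 - 11*c^4 - 42*c^3 + 23*c^2 + 136*c + 84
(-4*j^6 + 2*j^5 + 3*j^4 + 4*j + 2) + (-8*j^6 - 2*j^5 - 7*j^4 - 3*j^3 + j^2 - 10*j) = -12*j^6 - 4*j^4 - 3*j^3 + j^2 - 6*j + 2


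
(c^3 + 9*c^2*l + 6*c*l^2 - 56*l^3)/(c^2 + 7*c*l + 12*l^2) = (c^2 + 5*c*l - 14*l^2)/(c + 3*l)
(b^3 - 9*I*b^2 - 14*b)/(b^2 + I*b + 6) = b*(b - 7*I)/(b + 3*I)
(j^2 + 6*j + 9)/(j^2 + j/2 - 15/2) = 2*(j + 3)/(2*j - 5)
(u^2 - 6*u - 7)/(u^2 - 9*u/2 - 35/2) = 2*(u + 1)/(2*u + 5)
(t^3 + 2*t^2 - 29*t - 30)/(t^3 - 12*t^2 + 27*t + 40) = (t + 6)/(t - 8)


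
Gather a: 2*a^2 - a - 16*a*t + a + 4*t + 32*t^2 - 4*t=2*a^2 - 16*a*t + 32*t^2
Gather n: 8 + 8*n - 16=8*n - 8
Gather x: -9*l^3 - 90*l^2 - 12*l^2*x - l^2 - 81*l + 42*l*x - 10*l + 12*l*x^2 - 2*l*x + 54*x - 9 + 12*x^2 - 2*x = -9*l^3 - 91*l^2 - 91*l + x^2*(12*l + 12) + x*(-12*l^2 + 40*l + 52) - 9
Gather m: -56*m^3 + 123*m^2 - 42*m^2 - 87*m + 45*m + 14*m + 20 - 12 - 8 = -56*m^3 + 81*m^2 - 28*m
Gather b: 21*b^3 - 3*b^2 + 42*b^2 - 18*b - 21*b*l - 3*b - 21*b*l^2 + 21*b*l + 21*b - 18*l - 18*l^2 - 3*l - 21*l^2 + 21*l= 21*b^3 + 39*b^2 - 21*b*l^2 - 39*l^2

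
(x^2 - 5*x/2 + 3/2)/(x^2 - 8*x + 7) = (x - 3/2)/(x - 7)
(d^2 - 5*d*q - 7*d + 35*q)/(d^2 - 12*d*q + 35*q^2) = (7 - d)/(-d + 7*q)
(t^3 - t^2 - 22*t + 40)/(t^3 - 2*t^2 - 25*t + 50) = (t - 4)/(t - 5)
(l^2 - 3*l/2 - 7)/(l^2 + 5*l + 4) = (l^2 - 3*l/2 - 7)/(l^2 + 5*l + 4)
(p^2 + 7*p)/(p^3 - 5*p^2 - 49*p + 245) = p/(p^2 - 12*p + 35)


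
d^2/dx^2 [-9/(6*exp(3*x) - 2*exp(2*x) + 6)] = 9*(-2*(9*exp(x) - 2)^2*exp(2*x) + (27*exp(x) - 4)*(3*exp(3*x) - exp(2*x) + 3))*exp(2*x)/(2*(3*exp(3*x) - exp(2*x) + 3)^3)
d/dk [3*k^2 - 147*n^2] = 6*k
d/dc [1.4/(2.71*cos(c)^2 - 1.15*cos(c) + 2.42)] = (7.588*cos(c) - 1.61)*sin(c)/(2.71*cos(c)^2 - 1.15*cos(c) + 2.42)^2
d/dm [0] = 0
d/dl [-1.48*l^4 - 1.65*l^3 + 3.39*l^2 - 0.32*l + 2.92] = -5.92*l^3 - 4.95*l^2 + 6.78*l - 0.32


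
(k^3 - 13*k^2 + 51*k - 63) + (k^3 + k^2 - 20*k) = 2*k^3 - 12*k^2 + 31*k - 63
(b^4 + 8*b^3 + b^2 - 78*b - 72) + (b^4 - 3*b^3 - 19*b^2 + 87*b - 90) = 2*b^4 + 5*b^3 - 18*b^2 + 9*b - 162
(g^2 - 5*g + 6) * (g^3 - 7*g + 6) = g^5 - 5*g^4 - g^3 + 41*g^2 - 72*g + 36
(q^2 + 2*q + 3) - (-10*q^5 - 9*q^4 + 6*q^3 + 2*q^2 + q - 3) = 10*q^5 + 9*q^4 - 6*q^3 - q^2 + q + 6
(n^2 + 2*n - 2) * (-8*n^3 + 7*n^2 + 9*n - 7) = -8*n^5 - 9*n^4 + 39*n^3 - 3*n^2 - 32*n + 14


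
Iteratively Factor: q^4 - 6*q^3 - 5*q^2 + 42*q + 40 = (q - 4)*(q^3 - 2*q^2 - 13*q - 10) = (q - 5)*(q - 4)*(q^2 + 3*q + 2) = (q - 5)*(q - 4)*(q + 2)*(q + 1)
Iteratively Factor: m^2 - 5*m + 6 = (m - 2)*(m - 3)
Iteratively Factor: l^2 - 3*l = (l)*(l - 3)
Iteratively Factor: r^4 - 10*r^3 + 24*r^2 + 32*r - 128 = (r + 2)*(r^3 - 12*r^2 + 48*r - 64) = (r - 4)*(r + 2)*(r^2 - 8*r + 16) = (r - 4)^2*(r + 2)*(r - 4)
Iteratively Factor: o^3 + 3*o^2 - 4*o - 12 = (o - 2)*(o^2 + 5*o + 6) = (o - 2)*(o + 2)*(o + 3)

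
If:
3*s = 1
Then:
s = 1/3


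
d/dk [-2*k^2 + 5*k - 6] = 5 - 4*k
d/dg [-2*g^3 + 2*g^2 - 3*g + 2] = -6*g^2 + 4*g - 3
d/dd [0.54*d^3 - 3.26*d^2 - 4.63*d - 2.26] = 1.62*d^2 - 6.52*d - 4.63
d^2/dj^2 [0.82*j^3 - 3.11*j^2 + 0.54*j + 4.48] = 4.92*j - 6.22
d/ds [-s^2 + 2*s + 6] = 2 - 2*s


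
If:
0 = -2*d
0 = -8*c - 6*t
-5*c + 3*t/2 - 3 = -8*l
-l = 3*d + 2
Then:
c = -19/7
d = 0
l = -2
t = 76/21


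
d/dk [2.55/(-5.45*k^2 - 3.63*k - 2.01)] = (27.795*k + 9.2565)/(5.45*k^2 + 3.63*k + 2.01)^2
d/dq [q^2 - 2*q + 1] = 2*q - 2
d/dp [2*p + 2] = 2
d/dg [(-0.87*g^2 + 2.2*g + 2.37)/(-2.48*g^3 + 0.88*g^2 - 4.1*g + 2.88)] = (-2.1576*g^4 + 10.912*g^3 + 19.2638*g^2 - 9.1824*g + 16.053)/(6.1504*g^6 - 4.3648*g^5 + 21.1104*g^4 - 21.5008*g^3 + 21.8788*g^2 - 23.616*g + 8.2944)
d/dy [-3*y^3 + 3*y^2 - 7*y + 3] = -9*y^2 + 6*y - 7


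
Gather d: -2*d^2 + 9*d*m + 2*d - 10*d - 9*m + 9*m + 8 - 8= -2*d^2 + d*(9*m - 8)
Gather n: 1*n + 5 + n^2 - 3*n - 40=n^2 - 2*n - 35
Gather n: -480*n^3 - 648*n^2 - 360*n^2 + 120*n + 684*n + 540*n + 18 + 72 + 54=-480*n^3 - 1008*n^2 + 1344*n + 144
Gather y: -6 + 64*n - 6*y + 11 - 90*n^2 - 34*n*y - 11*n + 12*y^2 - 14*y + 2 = -90*n^2 + 53*n + 12*y^2 + y*(-34*n - 20) + 7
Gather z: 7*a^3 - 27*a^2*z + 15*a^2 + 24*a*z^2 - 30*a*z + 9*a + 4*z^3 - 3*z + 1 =7*a^3 + 15*a^2 + 24*a*z^2 + 9*a + 4*z^3 + z*(-27*a^2 - 30*a - 3) + 1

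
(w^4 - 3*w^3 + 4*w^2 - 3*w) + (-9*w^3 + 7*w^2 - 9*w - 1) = w^4 - 12*w^3 + 11*w^2 - 12*w - 1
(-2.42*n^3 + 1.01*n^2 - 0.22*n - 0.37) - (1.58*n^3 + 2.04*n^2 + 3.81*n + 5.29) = -4.0*n^3 - 1.03*n^2 - 4.03*n - 5.66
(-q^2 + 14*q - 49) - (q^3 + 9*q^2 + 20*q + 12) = -q^3 - 10*q^2 - 6*q - 61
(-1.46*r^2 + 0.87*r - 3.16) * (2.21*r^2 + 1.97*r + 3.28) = -3.2266*r^4 - 0.9535*r^3 - 10.0585*r^2 - 3.3716*r - 10.3648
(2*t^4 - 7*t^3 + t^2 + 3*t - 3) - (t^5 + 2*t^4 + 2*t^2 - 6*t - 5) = -t^5 - 7*t^3 - t^2 + 9*t + 2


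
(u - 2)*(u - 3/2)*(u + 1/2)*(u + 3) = u^4 - 31*u^2/4 + 21*u/4 + 9/2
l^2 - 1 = (l - 1)*(l + 1)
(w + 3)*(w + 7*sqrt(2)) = w^2 + 3*w + 7*sqrt(2)*w + 21*sqrt(2)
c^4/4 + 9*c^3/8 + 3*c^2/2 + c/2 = c*(c/4 + 1/2)*(c + 1/2)*(c + 2)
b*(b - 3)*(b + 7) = b^3 + 4*b^2 - 21*b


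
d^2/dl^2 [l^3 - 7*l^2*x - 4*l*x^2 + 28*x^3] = 6*l - 14*x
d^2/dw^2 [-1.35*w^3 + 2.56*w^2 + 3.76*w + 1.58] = 5.12 - 8.1*w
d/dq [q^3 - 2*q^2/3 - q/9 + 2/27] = 3*q^2 - 4*q/3 - 1/9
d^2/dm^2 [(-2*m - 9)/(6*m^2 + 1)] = 36*(-4*m^3 - 54*m^2 + 2*m + 3)/(216*m^6 + 108*m^4 + 18*m^2 + 1)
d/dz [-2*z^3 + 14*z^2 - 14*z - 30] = -6*z^2 + 28*z - 14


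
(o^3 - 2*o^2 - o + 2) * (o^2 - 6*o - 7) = o^5 - 8*o^4 + 4*o^3 + 22*o^2 - 5*o - 14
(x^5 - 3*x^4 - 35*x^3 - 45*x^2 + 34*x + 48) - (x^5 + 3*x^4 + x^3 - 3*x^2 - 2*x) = -6*x^4 - 36*x^3 - 42*x^2 + 36*x + 48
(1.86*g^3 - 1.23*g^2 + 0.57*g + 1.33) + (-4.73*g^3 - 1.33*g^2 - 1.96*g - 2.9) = -2.87*g^3 - 2.56*g^2 - 1.39*g - 1.57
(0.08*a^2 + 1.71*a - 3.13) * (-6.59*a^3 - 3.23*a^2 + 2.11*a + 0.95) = -0.5272*a^5 - 11.5273*a^4 + 15.2722*a^3 + 13.794*a^2 - 4.9798*a - 2.9735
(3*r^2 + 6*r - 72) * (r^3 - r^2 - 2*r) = 3*r^5 + 3*r^4 - 84*r^3 + 60*r^2 + 144*r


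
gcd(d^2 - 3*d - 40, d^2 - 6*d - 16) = d - 8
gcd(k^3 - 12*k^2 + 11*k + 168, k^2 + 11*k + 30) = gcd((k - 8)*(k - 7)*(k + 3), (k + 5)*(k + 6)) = 1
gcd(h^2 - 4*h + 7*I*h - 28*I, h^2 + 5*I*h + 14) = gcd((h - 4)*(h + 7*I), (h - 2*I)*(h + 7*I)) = h + 7*I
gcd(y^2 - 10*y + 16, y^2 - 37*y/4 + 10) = y - 8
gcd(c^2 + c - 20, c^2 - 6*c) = 1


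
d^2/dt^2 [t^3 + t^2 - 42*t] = 6*t + 2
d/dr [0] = 0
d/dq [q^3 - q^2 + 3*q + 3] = 3*q^2 - 2*q + 3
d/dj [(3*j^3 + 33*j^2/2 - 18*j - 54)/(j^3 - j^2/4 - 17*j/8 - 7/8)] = 12*(-92*j^4 + 124*j^3 + 611*j^2 - 298*j - 528)/(64*j^6 - 32*j^5 - 268*j^4 - 44*j^3 + 317*j^2 + 238*j + 49)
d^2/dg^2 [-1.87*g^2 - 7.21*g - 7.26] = -3.74000000000000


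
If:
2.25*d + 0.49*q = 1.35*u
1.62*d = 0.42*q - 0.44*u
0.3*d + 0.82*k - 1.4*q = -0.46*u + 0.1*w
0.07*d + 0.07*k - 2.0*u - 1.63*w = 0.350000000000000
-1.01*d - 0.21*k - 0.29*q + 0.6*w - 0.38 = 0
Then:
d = -0.05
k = -0.65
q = -0.49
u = -0.27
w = 0.08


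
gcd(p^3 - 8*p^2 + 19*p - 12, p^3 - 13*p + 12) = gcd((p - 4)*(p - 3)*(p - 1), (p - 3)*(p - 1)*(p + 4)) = p^2 - 4*p + 3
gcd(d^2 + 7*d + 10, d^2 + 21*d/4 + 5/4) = d + 5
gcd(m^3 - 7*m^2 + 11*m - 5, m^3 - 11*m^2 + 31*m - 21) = m - 1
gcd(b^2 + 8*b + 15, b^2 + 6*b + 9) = b + 3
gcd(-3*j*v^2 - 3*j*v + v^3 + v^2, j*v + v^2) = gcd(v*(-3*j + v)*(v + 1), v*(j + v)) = v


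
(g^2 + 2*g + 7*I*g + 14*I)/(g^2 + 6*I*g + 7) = (g + 2)/(g - I)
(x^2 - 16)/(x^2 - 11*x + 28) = (x + 4)/(x - 7)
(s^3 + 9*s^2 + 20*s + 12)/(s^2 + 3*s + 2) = s + 6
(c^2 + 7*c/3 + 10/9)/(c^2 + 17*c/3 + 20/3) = (c + 2/3)/(c + 4)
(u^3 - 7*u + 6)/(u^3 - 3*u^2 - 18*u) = (u^2 - 3*u + 2)/(u*(u - 6))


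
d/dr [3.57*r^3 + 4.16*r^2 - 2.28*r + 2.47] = 10.71*r^2 + 8.32*r - 2.28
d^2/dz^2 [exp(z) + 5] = exp(z)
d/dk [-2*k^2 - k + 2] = -4*k - 1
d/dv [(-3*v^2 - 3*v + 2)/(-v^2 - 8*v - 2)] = (21*v^2 + 16*v + 22)/(v^4 + 16*v^3 + 68*v^2 + 32*v + 4)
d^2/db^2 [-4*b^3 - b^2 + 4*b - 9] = -24*b - 2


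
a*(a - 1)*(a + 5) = a^3 + 4*a^2 - 5*a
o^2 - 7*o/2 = o*(o - 7/2)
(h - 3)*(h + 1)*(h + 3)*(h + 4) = h^4 + 5*h^3 - 5*h^2 - 45*h - 36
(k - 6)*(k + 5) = k^2 - k - 30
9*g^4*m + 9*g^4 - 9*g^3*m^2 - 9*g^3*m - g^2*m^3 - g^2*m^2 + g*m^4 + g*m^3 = (-3*g + m)*(-g + m)*(3*g + m)*(g*m + g)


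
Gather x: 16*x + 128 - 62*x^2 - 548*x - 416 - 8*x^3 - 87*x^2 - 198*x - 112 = -8*x^3 - 149*x^2 - 730*x - 400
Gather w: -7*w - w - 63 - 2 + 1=-8*w - 64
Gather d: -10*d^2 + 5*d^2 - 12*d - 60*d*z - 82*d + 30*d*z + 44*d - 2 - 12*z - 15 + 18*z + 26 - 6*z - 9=-5*d^2 + d*(-30*z - 50)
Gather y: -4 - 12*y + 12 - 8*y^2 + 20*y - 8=-8*y^2 + 8*y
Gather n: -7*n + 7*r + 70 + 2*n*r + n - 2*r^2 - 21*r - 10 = n*(2*r - 6) - 2*r^2 - 14*r + 60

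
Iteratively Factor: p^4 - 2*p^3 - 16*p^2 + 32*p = (p + 4)*(p^3 - 6*p^2 + 8*p) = p*(p + 4)*(p^2 - 6*p + 8) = p*(p - 2)*(p + 4)*(p - 4)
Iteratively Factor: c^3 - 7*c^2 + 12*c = (c - 4)*(c^2 - 3*c) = c*(c - 4)*(c - 3)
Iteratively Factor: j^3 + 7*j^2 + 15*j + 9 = (j + 3)*(j^2 + 4*j + 3) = (j + 3)^2*(j + 1)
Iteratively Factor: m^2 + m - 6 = (m + 3)*(m - 2)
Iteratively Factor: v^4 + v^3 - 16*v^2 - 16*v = (v + 1)*(v^3 - 16*v) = (v + 1)*(v + 4)*(v^2 - 4*v) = v*(v + 1)*(v + 4)*(v - 4)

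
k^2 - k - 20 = (k - 5)*(k + 4)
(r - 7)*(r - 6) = r^2 - 13*r + 42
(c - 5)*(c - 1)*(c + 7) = c^3 + c^2 - 37*c + 35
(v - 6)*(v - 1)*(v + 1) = v^3 - 6*v^2 - v + 6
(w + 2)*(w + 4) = w^2 + 6*w + 8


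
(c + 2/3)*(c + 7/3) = c^2 + 3*c + 14/9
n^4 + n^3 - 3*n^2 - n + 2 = (n - 1)^2*(n + 1)*(n + 2)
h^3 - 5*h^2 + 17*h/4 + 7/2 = (h - 7/2)*(h - 2)*(h + 1/2)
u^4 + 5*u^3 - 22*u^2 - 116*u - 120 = (u - 5)*(u + 2)^2*(u + 6)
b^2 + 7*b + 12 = (b + 3)*(b + 4)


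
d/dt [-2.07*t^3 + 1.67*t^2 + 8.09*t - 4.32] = -6.21*t^2 + 3.34*t + 8.09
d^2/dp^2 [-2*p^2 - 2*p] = -4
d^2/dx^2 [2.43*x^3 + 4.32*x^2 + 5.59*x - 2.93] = 14.58*x + 8.64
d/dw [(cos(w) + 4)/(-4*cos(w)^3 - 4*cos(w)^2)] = (2*sin(w)^2 - 13*cos(w) - 10)*sin(w)/(4*(cos(w) + 1)^2*cos(w)^3)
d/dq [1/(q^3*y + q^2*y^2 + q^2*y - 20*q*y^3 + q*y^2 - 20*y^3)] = (-3*q^2 - 2*q*y - 2*q + 20*y^2 - y)/(y*(q^3 + q^2*y + q^2 - 20*q*y^2 + q*y - 20*y^2)^2)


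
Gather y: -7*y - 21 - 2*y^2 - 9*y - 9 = -2*y^2 - 16*y - 30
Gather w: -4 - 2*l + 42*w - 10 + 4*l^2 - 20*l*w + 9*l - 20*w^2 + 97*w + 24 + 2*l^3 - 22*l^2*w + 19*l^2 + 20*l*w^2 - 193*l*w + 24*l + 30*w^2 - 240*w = 2*l^3 + 23*l^2 + 31*l + w^2*(20*l + 10) + w*(-22*l^2 - 213*l - 101) + 10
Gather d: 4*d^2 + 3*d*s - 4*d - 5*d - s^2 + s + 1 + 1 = 4*d^2 + d*(3*s - 9) - s^2 + s + 2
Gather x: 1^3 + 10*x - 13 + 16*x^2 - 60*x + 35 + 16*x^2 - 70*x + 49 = 32*x^2 - 120*x + 72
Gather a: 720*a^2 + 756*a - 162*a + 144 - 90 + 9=720*a^2 + 594*a + 63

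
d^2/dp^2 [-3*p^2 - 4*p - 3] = -6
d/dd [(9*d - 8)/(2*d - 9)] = -65/(2*d - 9)^2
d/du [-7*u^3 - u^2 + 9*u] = -21*u^2 - 2*u + 9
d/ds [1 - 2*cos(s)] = 2*sin(s)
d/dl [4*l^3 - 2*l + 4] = 12*l^2 - 2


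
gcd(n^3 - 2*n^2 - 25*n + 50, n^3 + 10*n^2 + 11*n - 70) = n^2 + 3*n - 10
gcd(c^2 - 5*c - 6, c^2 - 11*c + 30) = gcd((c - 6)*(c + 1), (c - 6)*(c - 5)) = c - 6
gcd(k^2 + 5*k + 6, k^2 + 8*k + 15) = k + 3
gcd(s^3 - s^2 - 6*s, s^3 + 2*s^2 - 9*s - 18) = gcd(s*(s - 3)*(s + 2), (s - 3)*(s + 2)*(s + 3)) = s^2 - s - 6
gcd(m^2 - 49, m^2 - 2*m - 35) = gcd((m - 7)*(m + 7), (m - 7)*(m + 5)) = m - 7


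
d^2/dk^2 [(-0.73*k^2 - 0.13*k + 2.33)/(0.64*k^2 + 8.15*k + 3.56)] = (7.508864*k^3 + 15.7056*k^2 + 74.696832*k + 287.95169)/(0.262144*k^6 + 10.01472*k^5 + 131.905728*k^4 + 652.757135*k^3 + 733.725612*k^2 + 309.86952*k + 45.118016)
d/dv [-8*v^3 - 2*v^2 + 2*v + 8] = -24*v^2 - 4*v + 2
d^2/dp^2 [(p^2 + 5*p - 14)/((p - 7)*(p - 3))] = 10*(3*p^3 - 21*p^2 + 21*p + 77)/(p^6 - 30*p^5 + 363*p^4 - 2260*p^3 + 7623*p^2 - 13230*p + 9261)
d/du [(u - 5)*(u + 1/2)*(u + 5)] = 3*u^2 + u - 25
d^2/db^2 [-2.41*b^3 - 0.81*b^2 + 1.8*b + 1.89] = -14.46*b - 1.62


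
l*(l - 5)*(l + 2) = l^3 - 3*l^2 - 10*l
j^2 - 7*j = j*(j - 7)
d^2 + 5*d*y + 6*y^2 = (d + 2*y)*(d + 3*y)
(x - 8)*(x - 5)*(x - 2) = x^3 - 15*x^2 + 66*x - 80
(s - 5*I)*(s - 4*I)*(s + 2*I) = s^3 - 7*I*s^2 - 2*s - 40*I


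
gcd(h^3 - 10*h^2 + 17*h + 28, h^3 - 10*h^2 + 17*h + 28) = h^3 - 10*h^2 + 17*h + 28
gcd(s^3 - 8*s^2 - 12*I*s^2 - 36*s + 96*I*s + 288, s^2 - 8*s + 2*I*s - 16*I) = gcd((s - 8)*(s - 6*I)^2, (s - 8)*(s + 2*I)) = s - 8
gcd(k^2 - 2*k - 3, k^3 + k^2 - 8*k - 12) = k - 3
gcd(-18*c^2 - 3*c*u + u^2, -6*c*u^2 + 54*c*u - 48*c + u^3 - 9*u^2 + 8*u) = -6*c + u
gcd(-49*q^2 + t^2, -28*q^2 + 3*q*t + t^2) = 7*q + t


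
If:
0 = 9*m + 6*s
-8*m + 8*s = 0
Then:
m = 0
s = 0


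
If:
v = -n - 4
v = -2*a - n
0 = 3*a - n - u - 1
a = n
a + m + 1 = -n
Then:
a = 2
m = -5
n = 2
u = 3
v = -6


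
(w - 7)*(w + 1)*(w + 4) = w^3 - 2*w^2 - 31*w - 28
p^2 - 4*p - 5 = (p - 5)*(p + 1)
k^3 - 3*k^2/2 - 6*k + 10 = (k - 2)^2*(k + 5/2)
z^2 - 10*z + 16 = (z - 8)*(z - 2)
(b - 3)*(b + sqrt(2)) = b^2 - 3*b + sqrt(2)*b - 3*sqrt(2)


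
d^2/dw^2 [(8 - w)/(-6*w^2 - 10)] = 3*(12*w^2*(w - 8) + (8 - 3*w)*(3*w^2 + 5))/(3*w^2 + 5)^3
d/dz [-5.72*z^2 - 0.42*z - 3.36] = -11.44*z - 0.42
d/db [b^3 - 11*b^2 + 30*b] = 3*b^2 - 22*b + 30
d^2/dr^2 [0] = 0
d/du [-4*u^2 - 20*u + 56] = -8*u - 20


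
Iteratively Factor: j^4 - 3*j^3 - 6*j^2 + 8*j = (j + 2)*(j^3 - 5*j^2 + 4*j) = (j - 4)*(j + 2)*(j^2 - j) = j*(j - 4)*(j + 2)*(j - 1)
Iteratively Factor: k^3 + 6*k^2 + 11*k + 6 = (k + 3)*(k^2 + 3*k + 2) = (k + 1)*(k + 3)*(k + 2)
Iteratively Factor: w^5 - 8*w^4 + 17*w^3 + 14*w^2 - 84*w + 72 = (w - 3)*(w^4 - 5*w^3 + 2*w^2 + 20*w - 24) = (w - 3)*(w - 2)*(w^3 - 3*w^2 - 4*w + 12) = (w - 3)^2*(w - 2)*(w^2 - 4) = (w - 3)^2*(w - 2)*(w + 2)*(w - 2)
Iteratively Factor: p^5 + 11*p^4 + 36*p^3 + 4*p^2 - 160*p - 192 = (p + 2)*(p^4 + 9*p^3 + 18*p^2 - 32*p - 96) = (p + 2)*(p + 3)*(p^3 + 6*p^2 - 32) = (p - 2)*(p + 2)*(p + 3)*(p^2 + 8*p + 16) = (p - 2)*(p + 2)*(p + 3)*(p + 4)*(p + 4)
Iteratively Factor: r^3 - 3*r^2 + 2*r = (r - 2)*(r^2 - r) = r*(r - 2)*(r - 1)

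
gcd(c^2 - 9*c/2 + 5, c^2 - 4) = c - 2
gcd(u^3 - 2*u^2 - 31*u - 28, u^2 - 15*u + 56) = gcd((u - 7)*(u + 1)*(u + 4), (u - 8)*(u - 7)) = u - 7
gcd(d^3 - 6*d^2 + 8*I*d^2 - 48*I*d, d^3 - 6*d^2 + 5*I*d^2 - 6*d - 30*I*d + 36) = d - 6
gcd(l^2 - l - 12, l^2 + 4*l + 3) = l + 3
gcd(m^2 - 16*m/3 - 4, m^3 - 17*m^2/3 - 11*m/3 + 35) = 1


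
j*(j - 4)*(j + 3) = j^3 - j^2 - 12*j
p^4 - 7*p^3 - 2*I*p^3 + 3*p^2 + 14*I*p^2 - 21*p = p*(p - 7)*(p - 3*I)*(p + I)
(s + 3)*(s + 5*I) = s^2 + 3*s + 5*I*s + 15*I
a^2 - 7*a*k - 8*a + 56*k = (a - 8)*(a - 7*k)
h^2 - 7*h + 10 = (h - 5)*(h - 2)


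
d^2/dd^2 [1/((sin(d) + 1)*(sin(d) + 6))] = (-4*sin(d)^3 - 17*sin(d)^2 - 2*sin(d) + 86)/((sin(d) + 1)^2*(sin(d) + 6)^3)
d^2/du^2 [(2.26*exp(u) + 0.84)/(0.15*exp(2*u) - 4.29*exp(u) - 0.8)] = (0.05085*exp(4*u) + 1.52991*exp(3*u) + 0.0055799999999806*exp(2*u) + 8.106324*exp(u) - 1.43648)*exp(u)/(0.003375*exp(6*u) - 0.289575*exp(5*u) + 8.227845*exp(4*u) - 75.864789*exp(3*u) - 43.88184*exp(2*u) - 8.2368*exp(u) - 0.512)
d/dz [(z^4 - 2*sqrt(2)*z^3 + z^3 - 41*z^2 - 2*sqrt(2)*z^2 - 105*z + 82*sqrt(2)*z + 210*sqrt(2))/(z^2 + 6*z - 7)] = (2*z^5 - 2*sqrt(2)*z^4 + 19*z^4 - 24*sqrt(2)*z^3 - 16*z^3 - 162*z^2 - 52*sqrt(2)*z^2 - 392*sqrt(2)*z + 574*z - 1834*sqrt(2) + 735)/(z^4 + 12*z^3 + 22*z^2 - 84*z + 49)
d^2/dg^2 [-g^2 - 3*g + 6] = -2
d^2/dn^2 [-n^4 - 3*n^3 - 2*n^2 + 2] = -12*n^2 - 18*n - 4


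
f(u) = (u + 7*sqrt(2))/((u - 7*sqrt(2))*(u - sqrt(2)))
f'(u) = 1/((u - 7*sqrt(2))*(u - sqrt(2))) - (u + 7*sqrt(2))/((u - 7*sqrt(2))*(u - sqrt(2))^2) - (u + 7*sqrt(2))/((u - 7*sqrt(2))^2*(u - sqrt(2))) = (-u^2 - 14*sqrt(2)*u + 126)/(u^4 - 16*sqrt(2)*u^3 + 156*u^2 - 224*sqrt(2)*u + 196)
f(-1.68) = 0.23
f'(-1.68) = 0.12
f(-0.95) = 0.35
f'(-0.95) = 0.22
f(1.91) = -2.98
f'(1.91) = 5.39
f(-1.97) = 0.20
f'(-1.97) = 0.10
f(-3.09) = 0.12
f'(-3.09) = 0.05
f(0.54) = 1.28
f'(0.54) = 1.72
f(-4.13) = 0.07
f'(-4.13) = 0.03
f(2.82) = -1.28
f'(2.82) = 0.63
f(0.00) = 0.71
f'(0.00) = 0.64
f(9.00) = -2.77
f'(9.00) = -2.86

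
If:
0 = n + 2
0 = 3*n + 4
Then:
No Solution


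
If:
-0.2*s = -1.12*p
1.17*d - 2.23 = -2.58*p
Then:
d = 1.90598290598291 - 0.393772893772894*s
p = 0.178571428571429*s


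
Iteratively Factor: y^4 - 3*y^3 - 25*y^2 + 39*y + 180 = (y - 4)*(y^3 + y^2 - 21*y - 45) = (y - 4)*(y + 3)*(y^2 - 2*y - 15) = (y - 5)*(y - 4)*(y + 3)*(y + 3)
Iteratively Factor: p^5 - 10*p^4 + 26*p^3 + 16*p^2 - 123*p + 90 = (p - 5)*(p^4 - 5*p^3 + p^2 + 21*p - 18) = (p - 5)*(p - 3)*(p^3 - 2*p^2 - 5*p + 6) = (p - 5)*(p - 3)^2*(p^2 + p - 2) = (p - 5)*(p - 3)^2*(p - 1)*(p + 2)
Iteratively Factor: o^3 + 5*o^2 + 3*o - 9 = (o + 3)*(o^2 + 2*o - 3) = (o - 1)*(o + 3)*(o + 3)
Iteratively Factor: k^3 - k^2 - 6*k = (k + 2)*(k^2 - 3*k) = (k - 3)*(k + 2)*(k)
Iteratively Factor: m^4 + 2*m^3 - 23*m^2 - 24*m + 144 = (m - 3)*(m^3 + 5*m^2 - 8*m - 48) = (m - 3)*(m + 4)*(m^2 + m - 12) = (m - 3)^2*(m + 4)*(m + 4)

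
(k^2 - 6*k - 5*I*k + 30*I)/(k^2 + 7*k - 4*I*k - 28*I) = (k^2 - k*(6 + 5*I) + 30*I)/(k^2 + k*(7 - 4*I) - 28*I)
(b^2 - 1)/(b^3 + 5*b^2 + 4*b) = (b - 1)/(b*(b + 4))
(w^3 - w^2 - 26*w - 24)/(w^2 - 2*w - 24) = w + 1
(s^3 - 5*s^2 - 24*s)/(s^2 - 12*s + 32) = s*(s + 3)/(s - 4)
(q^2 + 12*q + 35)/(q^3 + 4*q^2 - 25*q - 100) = (q + 7)/(q^2 - q - 20)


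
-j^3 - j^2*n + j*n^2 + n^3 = (-j + n)*(j + n)^2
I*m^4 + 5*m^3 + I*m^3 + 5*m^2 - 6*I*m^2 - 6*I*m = m*(m - 3*I)*(m - 2*I)*(I*m + I)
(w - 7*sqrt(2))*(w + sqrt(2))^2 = w^3 - 5*sqrt(2)*w^2 - 26*w - 14*sqrt(2)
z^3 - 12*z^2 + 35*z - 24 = (z - 8)*(z - 3)*(z - 1)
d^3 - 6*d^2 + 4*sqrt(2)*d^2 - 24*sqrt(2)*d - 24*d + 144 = (d - 6)*(d - 2*sqrt(2))*(d + 6*sqrt(2))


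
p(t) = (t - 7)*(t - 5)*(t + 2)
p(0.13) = 71.26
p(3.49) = 29.10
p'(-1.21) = 39.59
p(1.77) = 63.69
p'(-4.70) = 171.27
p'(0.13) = 8.45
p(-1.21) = 40.28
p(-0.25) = 66.61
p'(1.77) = -15.00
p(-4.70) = -306.42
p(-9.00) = -1568.00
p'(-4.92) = 182.02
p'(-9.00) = 434.00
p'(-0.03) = 11.60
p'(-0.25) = 16.19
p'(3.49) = -22.26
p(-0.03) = 69.66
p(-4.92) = -345.28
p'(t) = (t - 7)*(t - 5) + (t - 7)*(t + 2) + (t - 5)*(t + 2)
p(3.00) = 40.00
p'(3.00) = -22.00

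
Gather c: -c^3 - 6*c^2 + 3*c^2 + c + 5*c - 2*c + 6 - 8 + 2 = -c^3 - 3*c^2 + 4*c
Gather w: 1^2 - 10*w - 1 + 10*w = 0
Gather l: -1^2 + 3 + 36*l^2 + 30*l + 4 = 36*l^2 + 30*l + 6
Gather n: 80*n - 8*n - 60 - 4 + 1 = 72*n - 63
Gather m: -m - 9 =-m - 9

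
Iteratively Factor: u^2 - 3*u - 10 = (u + 2)*(u - 5)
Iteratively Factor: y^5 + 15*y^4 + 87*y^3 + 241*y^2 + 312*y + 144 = (y + 4)*(y^4 + 11*y^3 + 43*y^2 + 69*y + 36) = (y + 3)*(y + 4)*(y^3 + 8*y^2 + 19*y + 12) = (y + 3)^2*(y + 4)*(y^2 + 5*y + 4) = (y + 3)^2*(y + 4)^2*(y + 1)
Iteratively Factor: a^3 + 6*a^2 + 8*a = (a + 4)*(a^2 + 2*a) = (a + 2)*(a + 4)*(a)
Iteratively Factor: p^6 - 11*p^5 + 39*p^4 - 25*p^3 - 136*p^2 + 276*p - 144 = (p - 4)*(p^5 - 7*p^4 + 11*p^3 + 19*p^2 - 60*p + 36) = (p - 4)*(p - 3)*(p^4 - 4*p^3 - p^2 + 16*p - 12) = (p - 4)*(p - 3)*(p + 2)*(p^3 - 6*p^2 + 11*p - 6) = (p - 4)*(p - 3)^2*(p + 2)*(p^2 - 3*p + 2) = (p - 4)*(p - 3)^2*(p - 2)*(p + 2)*(p - 1)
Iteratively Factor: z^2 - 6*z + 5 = (z - 1)*(z - 5)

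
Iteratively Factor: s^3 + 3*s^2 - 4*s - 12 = (s + 3)*(s^2 - 4) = (s - 2)*(s + 3)*(s + 2)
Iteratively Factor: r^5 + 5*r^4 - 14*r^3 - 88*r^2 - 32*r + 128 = (r - 4)*(r^4 + 9*r^3 + 22*r^2 - 32) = (r - 4)*(r + 4)*(r^3 + 5*r^2 + 2*r - 8) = (r - 4)*(r - 1)*(r + 4)*(r^2 + 6*r + 8) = (r - 4)*(r - 1)*(r + 4)^2*(r + 2)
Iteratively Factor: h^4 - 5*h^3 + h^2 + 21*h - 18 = (h - 3)*(h^3 - 2*h^2 - 5*h + 6) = (h - 3)*(h - 1)*(h^2 - h - 6) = (h - 3)^2*(h - 1)*(h + 2)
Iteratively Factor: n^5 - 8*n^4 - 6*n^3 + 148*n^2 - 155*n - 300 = (n + 4)*(n^4 - 12*n^3 + 42*n^2 - 20*n - 75) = (n + 1)*(n + 4)*(n^3 - 13*n^2 + 55*n - 75) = (n - 5)*(n + 1)*(n + 4)*(n^2 - 8*n + 15) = (n - 5)^2*(n + 1)*(n + 4)*(n - 3)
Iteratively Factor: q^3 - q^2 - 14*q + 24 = (q - 2)*(q^2 + q - 12) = (q - 3)*(q - 2)*(q + 4)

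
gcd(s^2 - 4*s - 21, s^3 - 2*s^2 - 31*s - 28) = s - 7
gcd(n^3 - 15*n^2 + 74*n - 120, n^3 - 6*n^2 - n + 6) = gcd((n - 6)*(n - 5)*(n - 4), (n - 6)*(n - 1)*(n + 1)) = n - 6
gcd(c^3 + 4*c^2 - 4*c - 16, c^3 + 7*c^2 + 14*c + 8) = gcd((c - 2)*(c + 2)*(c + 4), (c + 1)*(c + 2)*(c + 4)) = c^2 + 6*c + 8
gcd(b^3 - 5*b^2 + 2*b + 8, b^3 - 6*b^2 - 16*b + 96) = b - 4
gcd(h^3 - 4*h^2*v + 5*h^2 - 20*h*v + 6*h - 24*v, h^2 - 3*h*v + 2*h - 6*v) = h + 2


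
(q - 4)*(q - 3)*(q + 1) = q^3 - 6*q^2 + 5*q + 12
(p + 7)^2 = p^2 + 14*p + 49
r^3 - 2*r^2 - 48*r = r*(r - 8)*(r + 6)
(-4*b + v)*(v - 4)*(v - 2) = -4*b*v^2 + 24*b*v - 32*b + v^3 - 6*v^2 + 8*v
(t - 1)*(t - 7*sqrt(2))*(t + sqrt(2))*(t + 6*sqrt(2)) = t^4 - t^3 - 86*t^2 - 84*sqrt(2)*t + 86*t + 84*sqrt(2)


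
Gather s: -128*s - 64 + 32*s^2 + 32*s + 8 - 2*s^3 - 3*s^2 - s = -2*s^3 + 29*s^2 - 97*s - 56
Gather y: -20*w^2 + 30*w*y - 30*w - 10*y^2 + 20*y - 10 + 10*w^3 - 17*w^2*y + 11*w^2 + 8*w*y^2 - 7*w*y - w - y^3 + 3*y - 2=10*w^3 - 9*w^2 - 31*w - y^3 + y^2*(8*w - 10) + y*(-17*w^2 + 23*w + 23) - 12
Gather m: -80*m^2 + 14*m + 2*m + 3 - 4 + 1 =-80*m^2 + 16*m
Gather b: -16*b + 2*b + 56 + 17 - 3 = 70 - 14*b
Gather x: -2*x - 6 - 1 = -2*x - 7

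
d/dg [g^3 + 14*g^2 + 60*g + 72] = 3*g^2 + 28*g + 60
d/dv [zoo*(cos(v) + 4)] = zoo*sin(v)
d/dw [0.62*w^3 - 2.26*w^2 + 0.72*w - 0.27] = 1.86*w^2 - 4.52*w + 0.72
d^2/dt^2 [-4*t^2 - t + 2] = -8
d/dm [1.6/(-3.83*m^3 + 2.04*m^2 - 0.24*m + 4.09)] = (18.384*m^2 - 6.528*m + 0.384)/(3.83*m^3 - 2.04*m^2 + 0.24*m - 4.09)^2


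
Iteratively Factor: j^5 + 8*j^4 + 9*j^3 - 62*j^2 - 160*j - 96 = (j + 4)*(j^4 + 4*j^3 - 7*j^2 - 34*j - 24) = (j - 3)*(j + 4)*(j^3 + 7*j^2 + 14*j + 8) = (j - 3)*(j + 4)^2*(j^2 + 3*j + 2) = (j - 3)*(j + 2)*(j + 4)^2*(j + 1)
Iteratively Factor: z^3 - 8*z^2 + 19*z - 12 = (z - 3)*(z^2 - 5*z + 4) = (z - 3)*(z - 1)*(z - 4)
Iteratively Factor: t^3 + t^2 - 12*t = (t - 3)*(t^2 + 4*t) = (t - 3)*(t + 4)*(t)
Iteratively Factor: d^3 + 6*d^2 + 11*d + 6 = (d + 3)*(d^2 + 3*d + 2) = (d + 2)*(d + 3)*(d + 1)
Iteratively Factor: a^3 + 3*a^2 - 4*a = (a)*(a^2 + 3*a - 4) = a*(a + 4)*(a - 1)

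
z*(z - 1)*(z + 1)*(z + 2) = z^4 + 2*z^3 - z^2 - 2*z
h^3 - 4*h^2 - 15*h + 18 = (h - 6)*(h - 1)*(h + 3)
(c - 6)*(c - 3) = c^2 - 9*c + 18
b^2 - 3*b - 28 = (b - 7)*(b + 4)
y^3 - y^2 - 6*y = y*(y - 3)*(y + 2)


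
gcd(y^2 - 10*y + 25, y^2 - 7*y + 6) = 1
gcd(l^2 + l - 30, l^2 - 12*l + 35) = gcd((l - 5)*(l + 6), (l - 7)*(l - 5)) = l - 5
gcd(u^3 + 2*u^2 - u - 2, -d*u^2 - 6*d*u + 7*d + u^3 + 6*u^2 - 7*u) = u - 1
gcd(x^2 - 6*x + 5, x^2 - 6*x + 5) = x^2 - 6*x + 5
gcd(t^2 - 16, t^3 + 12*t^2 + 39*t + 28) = t + 4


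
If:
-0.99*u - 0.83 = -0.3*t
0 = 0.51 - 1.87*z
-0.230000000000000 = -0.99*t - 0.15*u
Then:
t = 0.34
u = -0.73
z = 0.27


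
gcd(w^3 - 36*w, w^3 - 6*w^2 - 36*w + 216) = w^2 - 36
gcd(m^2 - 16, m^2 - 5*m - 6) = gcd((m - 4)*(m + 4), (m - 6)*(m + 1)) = 1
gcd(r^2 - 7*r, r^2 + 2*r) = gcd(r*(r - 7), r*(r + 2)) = r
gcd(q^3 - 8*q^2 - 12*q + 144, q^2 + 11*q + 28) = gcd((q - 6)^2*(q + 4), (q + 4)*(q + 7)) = q + 4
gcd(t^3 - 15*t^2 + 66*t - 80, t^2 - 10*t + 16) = t^2 - 10*t + 16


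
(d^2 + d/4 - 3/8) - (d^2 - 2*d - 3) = 9*d/4 + 21/8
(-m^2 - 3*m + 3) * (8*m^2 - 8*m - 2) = -8*m^4 - 16*m^3 + 50*m^2 - 18*m - 6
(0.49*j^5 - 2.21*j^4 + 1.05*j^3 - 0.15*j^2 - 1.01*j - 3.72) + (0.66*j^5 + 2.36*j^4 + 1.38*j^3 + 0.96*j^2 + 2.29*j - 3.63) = 1.15*j^5 + 0.15*j^4 + 2.43*j^3 + 0.81*j^2 + 1.28*j - 7.35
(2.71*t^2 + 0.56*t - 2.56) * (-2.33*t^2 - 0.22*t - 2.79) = -6.3143*t^4 - 1.901*t^3 - 1.7193*t^2 - 0.9992*t + 7.1424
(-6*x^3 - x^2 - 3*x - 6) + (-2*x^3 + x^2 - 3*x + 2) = -8*x^3 - 6*x - 4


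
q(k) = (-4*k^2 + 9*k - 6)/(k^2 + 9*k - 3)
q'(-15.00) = -1.41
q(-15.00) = -11.97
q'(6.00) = -0.18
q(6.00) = -1.10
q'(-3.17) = -1.17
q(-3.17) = 3.48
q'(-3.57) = -1.35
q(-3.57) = 3.98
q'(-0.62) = -0.19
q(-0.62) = 1.60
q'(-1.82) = -0.73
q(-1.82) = 2.22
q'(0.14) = 10.53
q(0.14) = 2.80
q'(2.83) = -0.25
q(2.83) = -0.41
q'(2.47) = -0.25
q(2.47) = -0.32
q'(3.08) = -0.25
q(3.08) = -0.47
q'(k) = (9 - 8*k)/(k^2 + 9*k - 3) + (-2*k - 9)*(-4*k^2 + 9*k - 6)/(k^2 + 9*k - 3)^2 = 9*(-5*k^2 + 4*k + 3)/(k^4 + 18*k^3 + 75*k^2 - 54*k + 9)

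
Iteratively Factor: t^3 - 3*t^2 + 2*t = (t - 2)*(t^2 - t) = (t - 2)*(t - 1)*(t)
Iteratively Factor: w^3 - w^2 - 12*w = (w - 4)*(w^2 + 3*w) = (w - 4)*(w + 3)*(w)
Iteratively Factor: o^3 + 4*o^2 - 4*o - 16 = (o + 2)*(o^2 + 2*o - 8) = (o - 2)*(o + 2)*(o + 4)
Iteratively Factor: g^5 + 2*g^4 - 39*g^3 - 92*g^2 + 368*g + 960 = (g + 3)*(g^4 - g^3 - 36*g^2 + 16*g + 320) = (g - 4)*(g + 3)*(g^3 + 3*g^2 - 24*g - 80) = (g - 4)*(g + 3)*(g + 4)*(g^2 - g - 20) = (g - 5)*(g - 4)*(g + 3)*(g + 4)*(g + 4)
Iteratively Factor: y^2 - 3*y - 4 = (y - 4)*(y + 1)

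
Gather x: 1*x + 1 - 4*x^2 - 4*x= -4*x^2 - 3*x + 1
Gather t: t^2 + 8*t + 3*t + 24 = t^2 + 11*t + 24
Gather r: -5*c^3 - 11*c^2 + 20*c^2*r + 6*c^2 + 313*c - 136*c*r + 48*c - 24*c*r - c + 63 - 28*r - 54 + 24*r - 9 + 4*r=-5*c^3 - 5*c^2 + 360*c + r*(20*c^2 - 160*c)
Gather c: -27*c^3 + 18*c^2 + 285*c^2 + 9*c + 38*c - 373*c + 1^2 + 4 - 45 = -27*c^3 + 303*c^2 - 326*c - 40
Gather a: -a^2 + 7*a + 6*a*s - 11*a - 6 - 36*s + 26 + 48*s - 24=-a^2 + a*(6*s - 4) + 12*s - 4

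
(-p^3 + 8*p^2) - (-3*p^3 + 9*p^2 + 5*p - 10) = 2*p^3 - p^2 - 5*p + 10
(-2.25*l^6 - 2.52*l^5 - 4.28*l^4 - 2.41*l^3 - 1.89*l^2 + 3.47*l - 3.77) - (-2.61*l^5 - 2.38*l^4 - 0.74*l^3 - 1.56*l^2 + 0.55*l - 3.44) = -2.25*l^6 + 0.0899999999999999*l^5 - 1.9*l^4 - 1.67*l^3 - 0.33*l^2 + 2.92*l - 0.33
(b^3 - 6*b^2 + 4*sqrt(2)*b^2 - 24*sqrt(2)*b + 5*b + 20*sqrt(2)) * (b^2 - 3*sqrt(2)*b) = b^5 - 6*b^4 + sqrt(2)*b^4 - 19*b^3 - 6*sqrt(2)*b^3 + 5*sqrt(2)*b^2 + 144*b^2 - 120*b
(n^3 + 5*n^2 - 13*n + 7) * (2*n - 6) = 2*n^4 + 4*n^3 - 56*n^2 + 92*n - 42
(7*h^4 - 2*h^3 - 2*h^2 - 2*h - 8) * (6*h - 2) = 42*h^5 - 26*h^4 - 8*h^3 - 8*h^2 - 44*h + 16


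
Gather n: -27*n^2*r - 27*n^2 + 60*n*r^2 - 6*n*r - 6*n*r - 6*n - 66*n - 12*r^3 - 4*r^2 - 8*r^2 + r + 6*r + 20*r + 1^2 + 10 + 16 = n^2*(-27*r - 27) + n*(60*r^2 - 12*r - 72) - 12*r^3 - 12*r^2 + 27*r + 27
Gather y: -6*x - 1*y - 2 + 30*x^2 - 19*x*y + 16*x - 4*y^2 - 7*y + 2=30*x^2 + 10*x - 4*y^2 + y*(-19*x - 8)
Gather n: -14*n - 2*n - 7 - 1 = -16*n - 8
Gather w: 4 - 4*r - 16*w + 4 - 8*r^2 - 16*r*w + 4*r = -8*r^2 + w*(-16*r - 16) + 8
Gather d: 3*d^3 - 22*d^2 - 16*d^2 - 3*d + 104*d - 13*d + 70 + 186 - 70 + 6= 3*d^3 - 38*d^2 + 88*d + 192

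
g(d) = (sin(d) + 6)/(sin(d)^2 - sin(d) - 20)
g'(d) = (-2*sin(d)*cos(d) + cos(d))*(sin(d) + 6)/(sin(d)^2 - sin(d) - 20)^2 + cos(d)/(sin(d)^2 - sin(d) - 20)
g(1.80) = -0.35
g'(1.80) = 0.02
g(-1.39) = -0.28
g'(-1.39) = -0.00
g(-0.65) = -0.28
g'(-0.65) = -0.02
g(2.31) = -0.33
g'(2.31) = 0.04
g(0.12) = -0.30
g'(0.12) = -0.04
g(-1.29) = -0.28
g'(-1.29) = -0.00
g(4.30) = -0.28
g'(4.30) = 0.00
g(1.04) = -0.34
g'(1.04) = -0.03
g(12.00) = -0.28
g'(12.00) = -0.02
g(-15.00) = -0.28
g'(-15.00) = 0.01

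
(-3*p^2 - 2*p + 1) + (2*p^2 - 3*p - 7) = -p^2 - 5*p - 6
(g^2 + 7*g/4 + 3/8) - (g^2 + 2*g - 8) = 67/8 - g/4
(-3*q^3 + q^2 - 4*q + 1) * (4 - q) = 3*q^4 - 13*q^3 + 8*q^2 - 17*q + 4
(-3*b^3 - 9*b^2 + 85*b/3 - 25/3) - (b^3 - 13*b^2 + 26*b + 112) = -4*b^3 + 4*b^2 + 7*b/3 - 361/3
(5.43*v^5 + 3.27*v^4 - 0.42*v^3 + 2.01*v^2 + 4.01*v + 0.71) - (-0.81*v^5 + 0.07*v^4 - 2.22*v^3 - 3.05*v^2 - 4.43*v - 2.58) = 6.24*v^5 + 3.2*v^4 + 1.8*v^3 + 5.06*v^2 + 8.44*v + 3.29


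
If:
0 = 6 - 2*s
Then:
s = 3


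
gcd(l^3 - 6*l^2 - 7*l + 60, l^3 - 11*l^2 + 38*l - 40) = l^2 - 9*l + 20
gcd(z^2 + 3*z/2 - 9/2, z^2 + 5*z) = 1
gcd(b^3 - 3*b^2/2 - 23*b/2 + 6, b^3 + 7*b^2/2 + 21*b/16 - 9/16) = b + 3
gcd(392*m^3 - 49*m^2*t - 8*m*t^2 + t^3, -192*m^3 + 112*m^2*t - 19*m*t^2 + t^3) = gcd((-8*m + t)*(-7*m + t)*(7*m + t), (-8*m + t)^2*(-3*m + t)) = -8*m + t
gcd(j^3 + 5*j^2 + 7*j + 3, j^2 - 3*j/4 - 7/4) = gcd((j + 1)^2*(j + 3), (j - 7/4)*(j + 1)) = j + 1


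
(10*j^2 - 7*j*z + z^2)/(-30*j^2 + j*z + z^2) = (-2*j + z)/(6*j + z)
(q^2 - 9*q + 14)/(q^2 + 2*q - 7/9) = 9*(q^2 - 9*q + 14)/(9*q^2 + 18*q - 7)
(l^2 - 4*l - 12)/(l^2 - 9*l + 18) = (l + 2)/(l - 3)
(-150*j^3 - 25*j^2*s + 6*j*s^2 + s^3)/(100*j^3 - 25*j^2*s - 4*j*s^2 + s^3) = (6*j + s)/(-4*j + s)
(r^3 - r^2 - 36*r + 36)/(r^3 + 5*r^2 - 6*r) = (r - 6)/r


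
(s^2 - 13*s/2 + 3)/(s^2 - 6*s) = (s - 1/2)/s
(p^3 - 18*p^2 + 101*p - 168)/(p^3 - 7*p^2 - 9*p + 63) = (p - 8)/(p + 3)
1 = 1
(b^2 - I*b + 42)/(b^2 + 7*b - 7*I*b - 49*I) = (b + 6*I)/(b + 7)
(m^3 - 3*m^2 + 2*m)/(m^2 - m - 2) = m*(m - 1)/(m + 1)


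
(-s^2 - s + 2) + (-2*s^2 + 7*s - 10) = -3*s^2 + 6*s - 8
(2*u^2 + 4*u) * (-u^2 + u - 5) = -2*u^4 - 2*u^3 - 6*u^2 - 20*u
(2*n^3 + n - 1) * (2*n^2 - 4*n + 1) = 4*n^5 - 8*n^4 + 4*n^3 - 6*n^2 + 5*n - 1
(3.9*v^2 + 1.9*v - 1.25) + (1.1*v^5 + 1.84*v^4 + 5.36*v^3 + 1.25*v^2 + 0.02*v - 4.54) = 1.1*v^5 + 1.84*v^4 + 5.36*v^3 + 5.15*v^2 + 1.92*v - 5.79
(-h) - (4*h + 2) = -5*h - 2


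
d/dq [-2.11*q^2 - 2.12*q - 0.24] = -4.22*q - 2.12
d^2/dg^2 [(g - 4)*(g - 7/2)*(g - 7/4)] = 6*g - 37/2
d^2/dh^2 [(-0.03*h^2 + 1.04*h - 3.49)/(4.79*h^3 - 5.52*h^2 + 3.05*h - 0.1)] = (-1.376646*h^6 + 143.171184*h^5 - 1123.25979*h^4 + 1508.233604*h^3 - 937.895826*h^2 + 339.0711*h - 60.44469)/(109.902239*h^9 - 379.954296*h^8 + 647.798163*h^7 - 658.946478*h^6 + 428.345565*h^5 - 171.95622*h^4 + 38.617925*h^3 - 2.95635*h^2 + 0.0915*h - 0.001)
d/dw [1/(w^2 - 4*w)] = 2*(2 - w)/(w^2*(w - 4)^2)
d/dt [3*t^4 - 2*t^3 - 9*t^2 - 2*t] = 12*t^3 - 6*t^2 - 18*t - 2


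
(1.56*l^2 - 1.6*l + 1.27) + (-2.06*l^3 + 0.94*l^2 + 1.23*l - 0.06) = -2.06*l^3 + 2.5*l^2 - 0.37*l + 1.21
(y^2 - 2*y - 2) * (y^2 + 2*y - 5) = y^4 - 11*y^2 + 6*y + 10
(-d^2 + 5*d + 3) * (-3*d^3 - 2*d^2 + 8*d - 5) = 3*d^5 - 13*d^4 - 27*d^3 + 39*d^2 - d - 15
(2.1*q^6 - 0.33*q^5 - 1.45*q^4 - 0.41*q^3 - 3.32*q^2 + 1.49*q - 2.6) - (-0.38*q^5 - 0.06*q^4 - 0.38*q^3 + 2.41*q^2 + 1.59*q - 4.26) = 2.1*q^6 + 0.05*q^5 - 1.39*q^4 - 0.03*q^3 - 5.73*q^2 - 0.1*q + 1.66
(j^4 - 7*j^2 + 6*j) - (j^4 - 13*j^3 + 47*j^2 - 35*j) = 13*j^3 - 54*j^2 + 41*j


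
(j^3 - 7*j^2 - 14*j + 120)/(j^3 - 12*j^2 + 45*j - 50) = (j^2 - 2*j - 24)/(j^2 - 7*j + 10)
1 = 1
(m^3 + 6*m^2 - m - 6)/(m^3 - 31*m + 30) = (m + 1)/(m - 5)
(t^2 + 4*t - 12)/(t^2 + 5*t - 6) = (t - 2)/(t - 1)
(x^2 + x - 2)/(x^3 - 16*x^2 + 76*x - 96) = (x^2 + x - 2)/(x^3 - 16*x^2 + 76*x - 96)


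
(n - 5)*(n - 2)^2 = n^3 - 9*n^2 + 24*n - 20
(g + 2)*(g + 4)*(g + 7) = g^3 + 13*g^2 + 50*g + 56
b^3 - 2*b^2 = b^2*(b - 2)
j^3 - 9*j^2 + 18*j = j*(j - 6)*(j - 3)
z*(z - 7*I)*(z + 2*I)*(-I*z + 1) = -I*z^4 - 4*z^3 - 19*I*z^2 + 14*z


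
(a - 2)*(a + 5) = a^2 + 3*a - 10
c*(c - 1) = c^2 - c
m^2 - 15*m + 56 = (m - 8)*(m - 7)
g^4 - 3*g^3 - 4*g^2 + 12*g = g*(g - 3)*(g - 2)*(g + 2)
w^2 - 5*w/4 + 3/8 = (w - 3/4)*(w - 1/2)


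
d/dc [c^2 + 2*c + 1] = 2*c + 2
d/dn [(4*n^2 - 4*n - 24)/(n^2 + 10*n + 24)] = 4*(11*n^2 + 60*n + 36)/(n^4 + 20*n^3 + 148*n^2 + 480*n + 576)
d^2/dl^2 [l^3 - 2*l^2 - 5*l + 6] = 6*l - 4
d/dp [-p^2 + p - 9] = 1 - 2*p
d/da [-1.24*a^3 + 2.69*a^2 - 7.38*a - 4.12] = -3.72*a^2 + 5.38*a - 7.38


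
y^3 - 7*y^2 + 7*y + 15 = (y - 5)*(y - 3)*(y + 1)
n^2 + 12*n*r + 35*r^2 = (n + 5*r)*(n + 7*r)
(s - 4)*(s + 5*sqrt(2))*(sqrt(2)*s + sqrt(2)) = sqrt(2)*s^3 - 3*sqrt(2)*s^2 + 10*s^2 - 30*s - 4*sqrt(2)*s - 40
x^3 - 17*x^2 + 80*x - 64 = (x - 8)^2*(x - 1)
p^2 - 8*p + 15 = (p - 5)*(p - 3)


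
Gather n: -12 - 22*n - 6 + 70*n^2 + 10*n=70*n^2 - 12*n - 18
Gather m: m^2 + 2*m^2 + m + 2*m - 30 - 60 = 3*m^2 + 3*m - 90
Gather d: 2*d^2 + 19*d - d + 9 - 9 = 2*d^2 + 18*d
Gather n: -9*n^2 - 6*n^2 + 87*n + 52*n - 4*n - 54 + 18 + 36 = -15*n^2 + 135*n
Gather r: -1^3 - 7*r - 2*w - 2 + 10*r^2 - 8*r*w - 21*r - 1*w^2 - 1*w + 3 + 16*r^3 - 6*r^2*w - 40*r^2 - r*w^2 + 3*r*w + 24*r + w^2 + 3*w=16*r^3 + r^2*(-6*w - 30) + r*(-w^2 - 5*w - 4)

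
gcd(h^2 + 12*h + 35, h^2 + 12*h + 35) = h^2 + 12*h + 35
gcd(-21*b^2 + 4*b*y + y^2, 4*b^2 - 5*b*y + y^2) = 1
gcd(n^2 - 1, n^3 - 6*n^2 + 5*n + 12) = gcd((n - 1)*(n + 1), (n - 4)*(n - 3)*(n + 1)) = n + 1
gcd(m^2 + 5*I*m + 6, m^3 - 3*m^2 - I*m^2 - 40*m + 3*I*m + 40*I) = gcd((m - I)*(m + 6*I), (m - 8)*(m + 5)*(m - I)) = m - I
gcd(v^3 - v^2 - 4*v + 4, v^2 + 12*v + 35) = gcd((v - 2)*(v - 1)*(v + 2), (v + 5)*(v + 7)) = 1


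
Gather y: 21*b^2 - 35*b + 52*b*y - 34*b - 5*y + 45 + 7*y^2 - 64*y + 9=21*b^2 - 69*b + 7*y^2 + y*(52*b - 69) + 54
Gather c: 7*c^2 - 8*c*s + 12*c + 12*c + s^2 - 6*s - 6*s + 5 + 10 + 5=7*c^2 + c*(24 - 8*s) + s^2 - 12*s + 20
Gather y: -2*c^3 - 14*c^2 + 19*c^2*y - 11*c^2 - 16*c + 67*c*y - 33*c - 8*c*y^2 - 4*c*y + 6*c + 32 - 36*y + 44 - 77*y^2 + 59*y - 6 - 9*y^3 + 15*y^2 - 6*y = -2*c^3 - 25*c^2 - 43*c - 9*y^3 + y^2*(-8*c - 62) + y*(19*c^2 + 63*c + 17) + 70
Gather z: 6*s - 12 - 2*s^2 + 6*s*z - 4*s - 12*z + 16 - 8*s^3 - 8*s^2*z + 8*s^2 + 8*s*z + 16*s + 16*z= -8*s^3 + 6*s^2 + 18*s + z*(-8*s^2 + 14*s + 4) + 4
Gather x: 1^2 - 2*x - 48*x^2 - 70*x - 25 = -48*x^2 - 72*x - 24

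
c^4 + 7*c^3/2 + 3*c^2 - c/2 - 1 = (c - 1/2)*(c + 1)^2*(c + 2)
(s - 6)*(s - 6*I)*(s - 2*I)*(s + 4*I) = s^4 - 6*s^3 - 4*I*s^3 + 20*s^2 + 24*I*s^2 - 120*s - 48*I*s + 288*I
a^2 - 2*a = a*(a - 2)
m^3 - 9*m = m*(m - 3)*(m + 3)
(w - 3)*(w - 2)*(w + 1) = w^3 - 4*w^2 + w + 6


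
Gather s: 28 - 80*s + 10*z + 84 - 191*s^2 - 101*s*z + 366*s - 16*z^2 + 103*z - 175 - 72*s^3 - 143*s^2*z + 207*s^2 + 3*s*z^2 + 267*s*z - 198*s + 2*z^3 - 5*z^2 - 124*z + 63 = -72*s^3 + s^2*(16 - 143*z) + s*(3*z^2 + 166*z + 88) + 2*z^3 - 21*z^2 - 11*z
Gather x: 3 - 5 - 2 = -4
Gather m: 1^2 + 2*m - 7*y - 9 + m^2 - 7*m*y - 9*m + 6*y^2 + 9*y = m^2 + m*(-7*y - 7) + 6*y^2 + 2*y - 8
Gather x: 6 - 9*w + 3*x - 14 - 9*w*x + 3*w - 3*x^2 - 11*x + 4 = -6*w - 3*x^2 + x*(-9*w - 8) - 4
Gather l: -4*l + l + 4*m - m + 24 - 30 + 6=-3*l + 3*m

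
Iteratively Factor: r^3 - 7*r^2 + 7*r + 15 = (r - 3)*(r^2 - 4*r - 5) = (r - 5)*(r - 3)*(r + 1)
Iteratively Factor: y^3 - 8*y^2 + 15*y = (y - 3)*(y^2 - 5*y) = (y - 5)*(y - 3)*(y)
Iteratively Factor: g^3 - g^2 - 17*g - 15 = (g + 3)*(g^2 - 4*g - 5) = (g - 5)*(g + 3)*(g + 1)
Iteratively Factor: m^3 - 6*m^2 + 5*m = (m - 1)*(m^2 - 5*m) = m*(m - 1)*(m - 5)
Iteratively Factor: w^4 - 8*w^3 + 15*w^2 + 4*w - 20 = (w + 1)*(w^3 - 9*w^2 + 24*w - 20) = (w - 2)*(w + 1)*(w^2 - 7*w + 10) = (w - 5)*(w - 2)*(w + 1)*(w - 2)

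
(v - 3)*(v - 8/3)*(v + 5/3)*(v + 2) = v^4 - 2*v^3 - 85*v^2/9 + 94*v/9 + 80/3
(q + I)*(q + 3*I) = q^2 + 4*I*q - 3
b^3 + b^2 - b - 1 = (b - 1)*(b + 1)^2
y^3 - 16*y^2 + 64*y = y*(y - 8)^2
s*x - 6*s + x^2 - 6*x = (s + x)*(x - 6)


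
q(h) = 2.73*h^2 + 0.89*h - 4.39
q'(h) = 5.46*h + 0.89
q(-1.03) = -2.41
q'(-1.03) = -4.73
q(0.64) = -2.70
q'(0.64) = 4.38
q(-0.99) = -2.60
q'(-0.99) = -4.52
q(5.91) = 96.22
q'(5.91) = 33.16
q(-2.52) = 10.70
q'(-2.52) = -12.87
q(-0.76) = -3.49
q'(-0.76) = -3.26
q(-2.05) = 5.26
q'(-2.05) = -10.30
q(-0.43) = -4.27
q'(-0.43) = -1.46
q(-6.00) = 88.55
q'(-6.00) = -31.87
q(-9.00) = 208.73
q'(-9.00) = -48.25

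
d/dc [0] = 0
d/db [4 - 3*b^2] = -6*b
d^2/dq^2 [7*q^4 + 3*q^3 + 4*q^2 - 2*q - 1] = 84*q^2 + 18*q + 8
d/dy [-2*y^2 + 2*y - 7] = 2 - 4*y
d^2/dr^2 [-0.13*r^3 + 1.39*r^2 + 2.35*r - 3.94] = 2.78 - 0.78*r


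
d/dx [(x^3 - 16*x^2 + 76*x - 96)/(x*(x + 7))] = (x^4 + 14*x^3 - 188*x^2 + 192*x + 672)/(x^2*(x^2 + 14*x + 49))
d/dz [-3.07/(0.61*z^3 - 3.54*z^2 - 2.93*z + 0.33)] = (5.6181*z^2 - 21.7356*z - 8.9951)/(0.61*z^3 - 3.54*z^2 - 2.93*z + 0.33)^2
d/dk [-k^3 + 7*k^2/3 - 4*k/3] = -3*k^2 + 14*k/3 - 4/3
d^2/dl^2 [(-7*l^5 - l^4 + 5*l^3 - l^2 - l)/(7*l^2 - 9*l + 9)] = 2*(-1029*l^7 + 3479*l^6 - 7182*l^5 + 8073*l^4 - 5044*l^3 - 1512*l^2 + 1404*l - 162)/(343*l^6 - 1323*l^5 + 3024*l^4 - 4131*l^3 + 3888*l^2 - 2187*l + 729)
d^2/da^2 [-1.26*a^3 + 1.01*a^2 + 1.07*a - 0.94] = 2.02 - 7.56*a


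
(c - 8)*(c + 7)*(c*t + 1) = c^3*t - c^2*t + c^2 - 56*c*t - c - 56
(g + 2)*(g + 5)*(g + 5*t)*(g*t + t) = g^4*t + 5*g^3*t^2 + 8*g^3*t + 40*g^2*t^2 + 17*g^2*t + 85*g*t^2 + 10*g*t + 50*t^2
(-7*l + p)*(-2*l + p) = 14*l^2 - 9*l*p + p^2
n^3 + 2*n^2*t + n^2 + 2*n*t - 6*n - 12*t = (n - 2)*(n + 3)*(n + 2*t)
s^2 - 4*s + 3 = (s - 3)*(s - 1)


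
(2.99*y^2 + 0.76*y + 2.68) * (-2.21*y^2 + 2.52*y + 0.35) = -6.6079*y^4 + 5.8552*y^3 - 2.9611*y^2 + 7.0196*y + 0.938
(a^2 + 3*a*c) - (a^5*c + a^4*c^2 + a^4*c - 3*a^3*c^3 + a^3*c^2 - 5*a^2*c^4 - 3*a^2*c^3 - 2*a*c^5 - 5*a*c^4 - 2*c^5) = -a^5*c - a^4*c^2 - a^4*c + 3*a^3*c^3 - a^3*c^2 + 5*a^2*c^4 + 3*a^2*c^3 + a^2 + 2*a*c^5 + 5*a*c^4 + 3*a*c + 2*c^5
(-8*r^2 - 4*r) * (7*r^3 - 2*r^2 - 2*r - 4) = -56*r^5 - 12*r^4 + 24*r^3 + 40*r^2 + 16*r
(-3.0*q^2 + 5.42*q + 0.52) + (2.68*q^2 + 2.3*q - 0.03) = -0.32*q^2 + 7.72*q + 0.49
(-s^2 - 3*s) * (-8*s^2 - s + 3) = 8*s^4 + 25*s^3 - 9*s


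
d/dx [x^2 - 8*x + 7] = 2*x - 8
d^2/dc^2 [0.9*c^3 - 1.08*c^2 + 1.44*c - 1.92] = 5.4*c - 2.16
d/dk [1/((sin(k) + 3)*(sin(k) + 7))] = -2*(sin(k) + 5)*cos(k)/((sin(k) + 3)^2*(sin(k) + 7)^2)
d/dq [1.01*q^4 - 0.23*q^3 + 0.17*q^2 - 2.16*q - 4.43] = 4.04*q^3 - 0.69*q^2 + 0.34*q - 2.16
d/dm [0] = 0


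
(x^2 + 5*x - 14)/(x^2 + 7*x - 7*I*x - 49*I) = (x - 2)/(x - 7*I)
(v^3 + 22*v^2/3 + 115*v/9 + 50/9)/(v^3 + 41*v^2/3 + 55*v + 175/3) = (v + 2/3)/(v + 7)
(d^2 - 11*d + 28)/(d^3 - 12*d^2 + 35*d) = (d - 4)/(d*(d - 5))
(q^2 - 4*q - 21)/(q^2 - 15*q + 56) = (q + 3)/(q - 8)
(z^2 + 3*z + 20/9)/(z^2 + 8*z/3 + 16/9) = (3*z + 5)/(3*z + 4)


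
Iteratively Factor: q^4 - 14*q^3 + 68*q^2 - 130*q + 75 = (q - 1)*(q^3 - 13*q^2 + 55*q - 75) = (q - 3)*(q - 1)*(q^2 - 10*q + 25) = (q - 5)*(q - 3)*(q - 1)*(q - 5)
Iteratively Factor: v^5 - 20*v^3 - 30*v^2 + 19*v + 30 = (v + 2)*(v^4 - 2*v^3 - 16*v^2 + 2*v + 15) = (v - 1)*(v + 2)*(v^3 - v^2 - 17*v - 15) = (v - 5)*(v - 1)*(v + 2)*(v^2 + 4*v + 3) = (v - 5)*(v - 1)*(v + 2)*(v + 3)*(v + 1)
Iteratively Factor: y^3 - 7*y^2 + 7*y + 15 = (y - 5)*(y^2 - 2*y - 3) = (y - 5)*(y + 1)*(y - 3)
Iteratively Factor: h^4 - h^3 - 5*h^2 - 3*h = (h + 1)*(h^3 - 2*h^2 - 3*h) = h*(h + 1)*(h^2 - 2*h - 3) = h*(h + 1)^2*(h - 3)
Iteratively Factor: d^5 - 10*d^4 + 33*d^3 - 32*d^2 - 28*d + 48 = (d - 2)*(d^4 - 8*d^3 + 17*d^2 + 2*d - 24) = (d - 4)*(d - 2)*(d^3 - 4*d^2 + d + 6) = (d - 4)*(d - 3)*(d - 2)*(d^2 - d - 2) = (d - 4)*(d - 3)*(d - 2)*(d + 1)*(d - 2)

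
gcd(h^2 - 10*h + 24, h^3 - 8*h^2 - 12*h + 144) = h - 6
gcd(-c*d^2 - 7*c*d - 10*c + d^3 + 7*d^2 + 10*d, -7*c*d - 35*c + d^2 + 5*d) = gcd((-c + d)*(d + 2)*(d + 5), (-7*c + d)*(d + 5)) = d + 5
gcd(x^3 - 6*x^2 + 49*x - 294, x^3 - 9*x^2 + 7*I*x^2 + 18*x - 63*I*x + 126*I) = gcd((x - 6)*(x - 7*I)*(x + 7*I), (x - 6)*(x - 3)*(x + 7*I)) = x^2 + x*(-6 + 7*I) - 42*I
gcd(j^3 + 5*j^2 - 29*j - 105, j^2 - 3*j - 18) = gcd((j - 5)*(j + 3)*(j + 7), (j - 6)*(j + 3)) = j + 3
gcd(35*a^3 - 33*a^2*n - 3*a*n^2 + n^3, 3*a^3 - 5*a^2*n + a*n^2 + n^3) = a - n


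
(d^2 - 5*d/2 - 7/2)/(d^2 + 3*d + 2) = (d - 7/2)/(d + 2)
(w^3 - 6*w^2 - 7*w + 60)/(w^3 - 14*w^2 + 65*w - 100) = (w + 3)/(w - 5)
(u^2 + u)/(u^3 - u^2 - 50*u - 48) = u/(u^2 - 2*u - 48)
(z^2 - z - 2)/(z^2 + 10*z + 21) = (z^2 - z - 2)/(z^2 + 10*z + 21)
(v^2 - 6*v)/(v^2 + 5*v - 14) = v*(v - 6)/(v^2 + 5*v - 14)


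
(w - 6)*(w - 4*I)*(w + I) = w^3 - 6*w^2 - 3*I*w^2 + 4*w + 18*I*w - 24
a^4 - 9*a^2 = a^2*(a - 3)*(a + 3)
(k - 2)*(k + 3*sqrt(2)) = k^2 - 2*k + 3*sqrt(2)*k - 6*sqrt(2)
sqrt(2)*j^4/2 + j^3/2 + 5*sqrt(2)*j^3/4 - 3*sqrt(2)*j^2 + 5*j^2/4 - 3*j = j*(j - 3/2)*(j + 4)*(sqrt(2)*j/2 + 1/2)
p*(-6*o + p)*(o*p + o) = -6*o^2*p^2 - 6*o^2*p + o*p^3 + o*p^2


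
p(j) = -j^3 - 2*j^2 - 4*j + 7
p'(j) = -3*j^2 - 4*j - 4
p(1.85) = -13.58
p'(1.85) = -21.67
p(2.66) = -36.61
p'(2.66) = -35.87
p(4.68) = -158.03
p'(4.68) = -88.43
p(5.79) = -277.31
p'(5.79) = -127.73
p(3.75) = -88.86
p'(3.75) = -61.19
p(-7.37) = 328.16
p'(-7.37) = -137.47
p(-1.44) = 11.60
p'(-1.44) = -4.46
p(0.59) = 3.74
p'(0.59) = -7.40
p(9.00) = -920.00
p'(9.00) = -283.00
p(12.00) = -2057.00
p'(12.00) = -484.00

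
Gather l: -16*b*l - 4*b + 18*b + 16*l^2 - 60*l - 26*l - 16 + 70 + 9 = 14*b + 16*l^2 + l*(-16*b - 86) + 63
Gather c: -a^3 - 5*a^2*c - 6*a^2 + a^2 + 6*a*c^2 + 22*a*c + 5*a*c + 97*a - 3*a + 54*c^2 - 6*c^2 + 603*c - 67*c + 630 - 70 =-a^3 - 5*a^2 + 94*a + c^2*(6*a + 48) + c*(-5*a^2 + 27*a + 536) + 560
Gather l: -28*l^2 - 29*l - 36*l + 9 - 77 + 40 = -28*l^2 - 65*l - 28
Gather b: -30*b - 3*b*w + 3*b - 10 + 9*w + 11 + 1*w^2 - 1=b*(-3*w - 27) + w^2 + 9*w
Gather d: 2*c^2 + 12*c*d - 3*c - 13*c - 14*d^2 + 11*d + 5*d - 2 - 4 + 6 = 2*c^2 - 16*c - 14*d^2 + d*(12*c + 16)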